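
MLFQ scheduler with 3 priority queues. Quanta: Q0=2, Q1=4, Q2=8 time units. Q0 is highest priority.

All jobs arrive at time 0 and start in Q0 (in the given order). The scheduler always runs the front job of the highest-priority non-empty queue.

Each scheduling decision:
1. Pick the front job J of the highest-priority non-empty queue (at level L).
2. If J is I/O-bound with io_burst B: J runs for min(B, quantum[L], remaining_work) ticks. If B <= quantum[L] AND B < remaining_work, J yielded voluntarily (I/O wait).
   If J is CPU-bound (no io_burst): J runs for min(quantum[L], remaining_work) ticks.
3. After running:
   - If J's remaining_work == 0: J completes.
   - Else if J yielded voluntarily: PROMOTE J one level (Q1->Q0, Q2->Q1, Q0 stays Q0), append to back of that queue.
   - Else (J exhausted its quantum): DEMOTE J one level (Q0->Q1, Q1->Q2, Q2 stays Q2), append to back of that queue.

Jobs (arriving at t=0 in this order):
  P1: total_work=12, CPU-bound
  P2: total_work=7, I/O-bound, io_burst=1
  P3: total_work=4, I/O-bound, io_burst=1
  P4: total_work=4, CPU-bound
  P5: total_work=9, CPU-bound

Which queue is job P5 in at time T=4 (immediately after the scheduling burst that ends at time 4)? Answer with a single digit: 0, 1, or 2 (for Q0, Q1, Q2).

Answer: 0

Derivation:
t=0-2: P1@Q0 runs 2, rem=10, quantum used, demote→Q1. Q0=[P2,P3,P4,P5] Q1=[P1] Q2=[]
t=2-3: P2@Q0 runs 1, rem=6, I/O yield, promote→Q0. Q0=[P3,P4,P5,P2] Q1=[P1] Q2=[]
t=3-4: P3@Q0 runs 1, rem=3, I/O yield, promote→Q0. Q0=[P4,P5,P2,P3] Q1=[P1] Q2=[]
t=4-6: P4@Q0 runs 2, rem=2, quantum used, demote→Q1. Q0=[P5,P2,P3] Q1=[P1,P4] Q2=[]
t=6-8: P5@Q0 runs 2, rem=7, quantum used, demote→Q1. Q0=[P2,P3] Q1=[P1,P4,P5] Q2=[]
t=8-9: P2@Q0 runs 1, rem=5, I/O yield, promote→Q0. Q0=[P3,P2] Q1=[P1,P4,P5] Q2=[]
t=9-10: P3@Q0 runs 1, rem=2, I/O yield, promote→Q0. Q0=[P2,P3] Q1=[P1,P4,P5] Q2=[]
t=10-11: P2@Q0 runs 1, rem=4, I/O yield, promote→Q0. Q0=[P3,P2] Q1=[P1,P4,P5] Q2=[]
t=11-12: P3@Q0 runs 1, rem=1, I/O yield, promote→Q0. Q0=[P2,P3] Q1=[P1,P4,P5] Q2=[]
t=12-13: P2@Q0 runs 1, rem=3, I/O yield, promote→Q0. Q0=[P3,P2] Q1=[P1,P4,P5] Q2=[]
t=13-14: P3@Q0 runs 1, rem=0, completes. Q0=[P2] Q1=[P1,P4,P5] Q2=[]
t=14-15: P2@Q0 runs 1, rem=2, I/O yield, promote→Q0. Q0=[P2] Q1=[P1,P4,P5] Q2=[]
t=15-16: P2@Q0 runs 1, rem=1, I/O yield, promote→Q0. Q0=[P2] Q1=[P1,P4,P5] Q2=[]
t=16-17: P2@Q0 runs 1, rem=0, completes. Q0=[] Q1=[P1,P4,P5] Q2=[]
t=17-21: P1@Q1 runs 4, rem=6, quantum used, demote→Q2. Q0=[] Q1=[P4,P5] Q2=[P1]
t=21-23: P4@Q1 runs 2, rem=0, completes. Q0=[] Q1=[P5] Q2=[P1]
t=23-27: P5@Q1 runs 4, rem=3, quantum used, demote→Q2. Q0=[] Q1=[] Q2=[P1,P5]
t=27-33: P1@Q2 runs 6, rem=0, completes. Q0=[] Q1=[] Q2=[P5]
t=33-36: P5@Q2 runs 3, rem=0, completes. Q0=[] Q1=[] Q2=[]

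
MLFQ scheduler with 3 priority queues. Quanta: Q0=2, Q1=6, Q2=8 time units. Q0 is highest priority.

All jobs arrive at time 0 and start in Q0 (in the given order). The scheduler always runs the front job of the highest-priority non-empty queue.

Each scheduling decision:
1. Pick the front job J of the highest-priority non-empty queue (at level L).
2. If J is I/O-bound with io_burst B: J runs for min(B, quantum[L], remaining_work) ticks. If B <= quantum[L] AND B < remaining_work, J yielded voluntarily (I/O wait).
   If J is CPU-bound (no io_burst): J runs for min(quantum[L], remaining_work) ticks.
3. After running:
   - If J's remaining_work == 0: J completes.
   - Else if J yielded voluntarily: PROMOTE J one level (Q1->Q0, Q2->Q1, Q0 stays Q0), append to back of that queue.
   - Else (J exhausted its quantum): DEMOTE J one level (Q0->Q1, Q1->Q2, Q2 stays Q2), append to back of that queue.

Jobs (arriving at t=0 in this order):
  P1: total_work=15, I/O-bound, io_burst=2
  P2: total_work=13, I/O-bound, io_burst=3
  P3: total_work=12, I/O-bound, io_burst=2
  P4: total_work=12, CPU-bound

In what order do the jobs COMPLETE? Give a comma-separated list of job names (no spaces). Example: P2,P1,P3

Answer: P3,P1,P2,P4

Derivation:
t=0-2: P1@Q0 runs 2, rem=13, I/O yield, promote→Q0. Q0=[P2,P3,P4,P1] Q1=[] Q2=[]
t=2-4: P2@Q0 runs 2, rem=11, quantum used, demote→Q1. Q0=[P3,P4,P1] Q1=[P2] Q2=[]
t=4-6: P3@Q0 runs 2, rem=10, I/O yield, promote→Q0. Q0=[P4,P1,P3] Q1=[P2] Q2=[]
t=6-8: P4@Q0 runs 2, rem=10, quantum used, demote→Q1. Q0=[P1,P3] Q1=[P2,P4] Q2=[]
t=8-10: P1@Q0 runs 2, rem=11, I/O yield, promote→Q0. Q0=[P3,P1] Q1=[P2,P4] Q2=[]
t=10-12: P3@Q0 runs 2, rem=8, I/O yield, promote→Q0. Q0=[P1,P3] Q1=[P2,P4] Q2=[]
t=12-14: P1@Q0 runs 2, rem=9, I/O yield, promote→Q0. Q0=[P3,P1] Q1=[P2,P4] Q2=[]
t=14-16: P3@Q0 runs 2, rem=6, I/O yield, promote→Q0. Q0=[P1,P3] Q1=[P2,P4] Q2=[]
t=16-18: P1@Q0 runs 2, rem=7, I/O yield, promote→Q0. Q0=[P3,P1] Q1=[P2,P4] Q2=[]
t=18-20: P3@Q0 runs 2, rem=4, I/O yield, promote→Q0. Q0=[P1,P3] Q1=[P2,P4] Q2=[]
t=20-22: P1@Q0 runs 2, rem=5, I/O yield, promote→Q0. Q0=[P3,P1] Q1=[P2,P4] Q2=[]
t=22-24: P3@Q0 runs 2, rem=2, I/O yield, promote→Q0. Q0=[P1,P3] Q1=[P2,P4] Q2=[]
t=24-26: P1@Q0 runs 2, rem=3, I/O yield, promote→Q0. Q0=[P3,P1] Q1=[P2,P4] Q2=[]
t=26-28: P3@Q0 runs 2, rem=0, completes. Q0=[P1] Q1=[P2,P4] Q2=[]
t=28-30: P1@Q0 runs 2, rem=1, I/O yield, promote→Q0. Q0=[P1] Q1=[P2,P4] Q2=[]
t=30-31: P1@Q0 runs 1, rem=0, completes. Q0=[] Q1=[P2,P4] Q2=[]
t=31-34: P2@Q1 runs 3, rem=8, I/O yield, promote→Q0. Q0=[P2] Q1=[P4] Q2=[]
t=34-36: P2@Q0 runs 2, rem=6, quantum used, demote→Q1. Q0=[] Q1=[P4,P2] Q2=[]
t=36-42: P4@Q1 runs 6, rem=4, quantum used, demote→Q2. Q0=[] Q1=[P2] Q2=[P4]
t=42-45: P2@Q1 runs 3, rem=3, I/O yield, promote→Q0. Q0=[P2] Q1=[] Q2=[P4]
t=45-47: P2@Q0 runs 2, rem=1, quantum used, demote→Q1. Q0=[] Q1=[P2] Q2=[P4]
t=47-48: P2@Q1 runs 1, rem=0, completes. Q0=[] Q1=[] Q2=[P4]
t=48-52: P4@Q2 runs 4, rem=0, completes. Q0=[] Q1=[] Q2=[]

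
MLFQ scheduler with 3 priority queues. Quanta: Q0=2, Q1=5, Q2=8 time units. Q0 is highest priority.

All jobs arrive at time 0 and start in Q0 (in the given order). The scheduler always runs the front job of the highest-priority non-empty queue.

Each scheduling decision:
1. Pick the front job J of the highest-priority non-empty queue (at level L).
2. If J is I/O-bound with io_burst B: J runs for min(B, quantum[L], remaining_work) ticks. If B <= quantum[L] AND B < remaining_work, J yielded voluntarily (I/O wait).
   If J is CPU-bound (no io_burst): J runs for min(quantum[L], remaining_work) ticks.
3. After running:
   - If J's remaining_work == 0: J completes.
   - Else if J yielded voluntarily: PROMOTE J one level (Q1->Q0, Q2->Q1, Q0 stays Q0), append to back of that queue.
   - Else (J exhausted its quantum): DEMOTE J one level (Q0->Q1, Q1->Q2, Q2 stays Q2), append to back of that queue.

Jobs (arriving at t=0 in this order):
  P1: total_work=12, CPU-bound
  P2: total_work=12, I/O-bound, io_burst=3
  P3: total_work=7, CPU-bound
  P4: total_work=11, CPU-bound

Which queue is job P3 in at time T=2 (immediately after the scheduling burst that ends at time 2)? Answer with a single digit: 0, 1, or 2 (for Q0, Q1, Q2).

Answer: 0

Derivation:
t=0-2: P1@Q0 runs 2, rem=10, quantum used, demote→Q1. Q0=[P2,P3,P4] Q1=[P1] Q2=[]
t=2-4: P2@Q0 runs 2, rem=10, quantum used, demote→Q1. Q0=[P3,P4] Q1=[P1,P2] Q2=[]
t=4-6: P3@Q0 runs 2, rem=5, quantum used, demote→Q1. Q0=[P4] Q1=[P1,P2,P3] Q2=[]
t=6-8: P4@Q0 runs 2, rem=9, quantum used, demote→Q1. Q0=[] Q1=[P1,P2,P3,P4] Q2=[]
t=8-13: P1@Q1 runs 5, rem=5, quantum used, demote→Q2. Q0=[] Q1=[P2,P3,P4] Q2=[P1]
t=13-16: P2@Q1 runs 3, rem=7, I/O yield, promote→Q0. Q0=[P2] Q1=[P3,P4] Q2=[P1]
t=16-18: P2@Q0 runs 2, rem=5, quantum used, demote→Q1. Q0=[] Q1=[P3,P4,P2] Q2=[P1]
t=18-23: P3@Q1 runs 5, rem=0, completes. Q0=[] Q1=[P4,P2] Q2=[P1]
t=23-28: P4@Q1 runs 5, rem=4, quantum used, demote→Q2. Q0=[] Q1=[P2] Q2=[P1,P4]
t=28-31: P2@Q1 runs 3, rem=2, I/O yield, promote→Q0. Q0=[P2] Q1=[] Q2=[P1,P4]
t=31-33: P2@Q0 runs 2, rem=0, completes. Q0=[] Q1=[] Q2=[P1,P4]
t=33-38: P1@Q2 runs 5, rem=0, completes. Q0=[] Q1=[] Q2=[P4]
t=38-42: P4@Q2 runs 4, rem=0, completes. Q0=[] Q1=[] Q2=[]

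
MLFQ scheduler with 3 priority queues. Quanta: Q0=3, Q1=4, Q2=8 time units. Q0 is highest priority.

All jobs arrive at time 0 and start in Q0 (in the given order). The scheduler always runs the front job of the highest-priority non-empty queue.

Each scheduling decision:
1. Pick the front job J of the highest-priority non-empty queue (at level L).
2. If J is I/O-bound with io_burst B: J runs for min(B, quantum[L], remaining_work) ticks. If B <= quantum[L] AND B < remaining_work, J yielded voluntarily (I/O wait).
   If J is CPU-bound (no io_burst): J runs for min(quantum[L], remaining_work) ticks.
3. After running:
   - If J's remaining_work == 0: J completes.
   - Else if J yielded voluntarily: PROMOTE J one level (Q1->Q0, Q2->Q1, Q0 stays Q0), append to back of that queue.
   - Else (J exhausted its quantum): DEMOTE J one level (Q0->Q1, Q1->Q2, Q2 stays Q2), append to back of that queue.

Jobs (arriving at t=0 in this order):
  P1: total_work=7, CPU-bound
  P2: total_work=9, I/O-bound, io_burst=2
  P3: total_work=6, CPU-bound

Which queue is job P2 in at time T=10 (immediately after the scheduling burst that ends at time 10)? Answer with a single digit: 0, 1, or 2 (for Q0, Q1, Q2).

t=0-3: P1@Q0 runs 3, rem=4, quantum used, demote→Q1. Q0=[P2,P3] Q1=[P1] Q2=[]
t=3-5: P2@Q0 runs 2, rem=7, I/O yield, promote→Q0. Q0=[P3,P2] Q1=[P1] Q2=[]
t=5-8: P3@Q0 runs 3, rem=3, quantum used, demote→Q1. Q0=[P2] Q1=[P1,P3] Q2=[]
t=8-10: P2@Q0 runs 2, rem=5, I/O yield, promote→Q0. Q0=[P2] Q1=[P1,P3] Q2=[]
t=10-12: P2@Q0 runs 2, rem=3, I/O yield, promote→Q0. Q0=[P2] Q1=[P1,P3] Q2=[]
t=12-14: P2@Q0 runs 2, rem=1, I/O yield, promote→Q0. Q0=[P2] Q1=[P1,P3] Q2=[]
t=14-15: P2@Q0 runs 1, rem=0, completes. Q0=[] Q1=[P1,P3] Q2=[]
t=15-19: P1@Q1 runs 4, rem=0, completes. Q0=[] Q1=[P3] Q2=[]
t=19-22: P3@Q1 runs 3, rem=0, completes. Q0=[] Q1=[] Q2=[]

Answer: 0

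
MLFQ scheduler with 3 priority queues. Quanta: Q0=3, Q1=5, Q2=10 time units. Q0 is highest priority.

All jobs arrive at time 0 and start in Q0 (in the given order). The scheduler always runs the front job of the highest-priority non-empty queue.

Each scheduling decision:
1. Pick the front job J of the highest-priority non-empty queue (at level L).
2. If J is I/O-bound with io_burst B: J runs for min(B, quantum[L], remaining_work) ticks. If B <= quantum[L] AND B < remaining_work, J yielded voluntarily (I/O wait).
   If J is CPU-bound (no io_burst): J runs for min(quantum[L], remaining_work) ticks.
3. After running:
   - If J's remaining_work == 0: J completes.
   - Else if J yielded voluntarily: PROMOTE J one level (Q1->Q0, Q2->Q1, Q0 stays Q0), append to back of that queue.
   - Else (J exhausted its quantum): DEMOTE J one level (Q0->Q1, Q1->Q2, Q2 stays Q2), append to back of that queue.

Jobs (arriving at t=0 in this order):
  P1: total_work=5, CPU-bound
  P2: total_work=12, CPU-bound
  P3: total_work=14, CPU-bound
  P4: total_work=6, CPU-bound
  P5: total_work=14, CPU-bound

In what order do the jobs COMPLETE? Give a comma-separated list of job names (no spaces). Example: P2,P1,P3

Answer: P1,P4,P2,P3,P5

Derivation:
t=0-3: P1@Q0 runs 3, rem=2, quantum used, demote→Q1. Q0=[P2,P3,P4,P5] Q1=[P1] Q2=[]
t=3-6: P2@Q0 runs 3, rem=9, quantum used, demote→Q1. Q0=[P3,P4,P5] Q1=[P1,P2] Q2=[]
t=6-9: P3@Q0 runs 3, rem=11, quantum used, demote→Q1. Q0=[P4,P5] Q1=[P1,P2,P3] Q2=[]
t=9-12: P4@Q0 runs 3, rem=3, quantum used, demote→Q1. Q0=[P5] Q1=[P1,P2,P3,P4] Q2=[]
t=12-15: P5@Q0 runs 3, rem=11, quantum used, demote→Q1. Q0=[] Q1=[P1,P2,P3,P4,P5] Q2=[]
t=15-17: P1@Q1 runs 2, rem=0, completes. Q0=[] Q1=[P2,P3,P4,P5] Q2=[]
t=17-22: P2@Q1 runs 5, rem=4, quantum used, demote→Q2. Q0=[] Q1=[P3,P4,P5] Q2=[P2]
t=22-27: P3@Q1 runs 5, rem=6, quantum used, demote→Q2. Q0=[] Q1=[P4,P5] Q2=[P2,P3]
t=27-30: P4@Q1 runs 3, rem=0, completes. Q0=[] Q1=[P5] Q2=[P2,P3]
t=30-35: P5@Q1 runs 5, rem=6, quantum used, demote→Q2. Q0=[] Q1=[] Q2=[P2,P3,P5]
t=35-39: P2@Q2 runs 4, rem=0, completes. Q0=[] Q1=[] Q2=[P3,P5]
t=39-45: P3@Q2 runs 6, rem=0, completes. Q0=[] Q1=[] Q2=[P5]
t=45-51: P5@Q2 runs 6, rem=0, completes. Q0=[] Q1=[] Q2=[]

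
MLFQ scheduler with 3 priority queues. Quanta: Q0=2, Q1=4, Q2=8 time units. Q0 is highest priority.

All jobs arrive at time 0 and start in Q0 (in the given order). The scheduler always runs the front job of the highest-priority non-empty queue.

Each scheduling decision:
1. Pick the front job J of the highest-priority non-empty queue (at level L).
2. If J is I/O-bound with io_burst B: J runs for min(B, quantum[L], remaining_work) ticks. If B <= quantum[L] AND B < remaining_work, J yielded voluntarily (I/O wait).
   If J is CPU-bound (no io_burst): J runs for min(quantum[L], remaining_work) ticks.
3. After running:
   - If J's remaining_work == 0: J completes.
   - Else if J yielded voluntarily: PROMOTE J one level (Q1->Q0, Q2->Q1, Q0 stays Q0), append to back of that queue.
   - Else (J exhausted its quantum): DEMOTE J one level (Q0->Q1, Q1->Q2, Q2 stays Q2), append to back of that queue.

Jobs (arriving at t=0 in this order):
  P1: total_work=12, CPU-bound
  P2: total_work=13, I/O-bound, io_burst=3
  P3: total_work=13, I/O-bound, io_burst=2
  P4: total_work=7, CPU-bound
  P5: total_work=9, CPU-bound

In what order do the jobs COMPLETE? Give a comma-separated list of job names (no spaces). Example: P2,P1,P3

t=0-2: P1@Q0 runs 2, rem=10, quantum used, demote→Q1. Q0=[P2,P3,P4,P5] Q1=[P1] Q2=[]
t=2-4: P2@Q0 runs 2, rem=11, quantum used, demote→Q1. Q0=[P3,P4,P5] Q1=[P1,P2] Q2=[]
t=4-6: P3@Q0 runs 2, rem=11, I/O yield, promote→Q0. Q0=[P4,P5,P3] Q1=[P1,P2] Q2=[]
t=6-8: P4@Q0 runs 2, rem=5, quantum used, demote→Q1. Q0=[P5,P3] Q1=[P1,P2,P4] Q2=[]
t=8-10: P5@Q0 runs 2, rem=7, quantum used, demote→Q1. Q0=[P3] Q1=[P1,P2,P4,P5] Q2=[]
t=10-12: P3@Q0 runs 2, rem=9, I/O yield, promote→Q0. Q0=[P3] Q1=[P1,P2,P4,P5] Q2=[]
t=12-14: P3@Q0 runs 2, rem=7, I/O yield, promote→Q0. Q0=[P3] Q1=[P1,P2,P4,P5] Q2=[]
t=14-16: P3@Q0 runs 2, rem=5, I/O yield, promote→Q0. Q0=[P3] Q1=[P1,P2,P4,P5] Q2=[]
t=16-18: P3@Q0 runs 2, rem=3, I/O yield, promote→Q0. Q0=[P3] Q1=[P1,P2,P4,P5] Q2=[]
t=18-20: P3@Q0 runs 2, rem=1, I/O yield, promote→Q0. Q0=[P3] Q1=[P1,P2,P4,P5] Q2=[]
t=20-21: P3@Q0 runs 1, rem=0, completes. Q0=[] Q1=[P1,P2,P4,P5] Q2=[]
t=21-25: P1@Q1 runs 4, rem=6, quantum used, demote→Q2. Q0=[] Q1=[P2,P4,P5] Q2=[P1]
t=25-28: P2@Q1 runs 3, rem=8, I/O yield, promote→Q0. Q0=[P2] Q1=[P4,P5] Q2=[P1]
t=28-30: P2@Q0 runs 2, rem=6, quantum used, demote→Q1. Q0=[] Q1=[P4,P5,P2] Q2=[P1]
t=30-34: P4@Q1 runs 4, rem=1, quantum used, demote→Q2. Q0=[] Q1=[P5,P2] Q2=[P1,P4]
t=34-38: P5@Q1 runs 4, rem=3, quantum used, demote→Q2. Q0=[] Q1=[P2] Q2=[P1,P4,P5]
t=38-41: P2@Q1 runs 3, rem=3, I/O yield, promote→Q0. Q0=[P2] Q1=[] Q2=[P1,P4,P5]
t=41-43: P2@Q0 runs 2, rem=1, quantum used, demote→Q1. Q0=[] Q1=[P2] Q2=[P1,P4,P5]
t=43-44: P2@Q1 runs 1, rem=0, completes. Q0=[] Q1=[] Q2=[P1,P4,P5]
t=44-50: P1@Q2 runs 6, rem=0, completes. Q0=[] Q1=[] Q2=[P4,P5]
t=50-51: P4@Q2 runs 1, rem=0, completes. Q0=[] Q1=[] Q2=[P5]
t=51-54: P5@Q2 runs 3, rem=0, completes. Q0=[] Q1=[] Q2=[]

Answer: P3,P2,P1,P4,P5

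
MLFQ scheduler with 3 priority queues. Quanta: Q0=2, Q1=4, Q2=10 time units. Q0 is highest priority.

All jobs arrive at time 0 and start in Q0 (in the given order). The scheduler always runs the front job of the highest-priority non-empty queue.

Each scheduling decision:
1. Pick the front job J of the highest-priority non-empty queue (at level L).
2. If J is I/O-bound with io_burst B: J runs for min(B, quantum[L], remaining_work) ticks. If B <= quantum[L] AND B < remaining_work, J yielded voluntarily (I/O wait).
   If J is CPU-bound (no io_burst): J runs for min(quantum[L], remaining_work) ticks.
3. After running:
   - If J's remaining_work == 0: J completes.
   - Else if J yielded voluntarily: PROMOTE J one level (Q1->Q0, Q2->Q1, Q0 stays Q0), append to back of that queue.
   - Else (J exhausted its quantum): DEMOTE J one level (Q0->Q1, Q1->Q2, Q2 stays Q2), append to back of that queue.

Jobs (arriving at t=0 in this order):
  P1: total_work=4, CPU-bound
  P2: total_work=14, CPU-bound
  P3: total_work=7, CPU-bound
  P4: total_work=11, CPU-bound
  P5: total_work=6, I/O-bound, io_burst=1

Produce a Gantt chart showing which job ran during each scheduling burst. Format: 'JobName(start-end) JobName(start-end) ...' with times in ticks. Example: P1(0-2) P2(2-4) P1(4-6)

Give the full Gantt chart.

Answer: P1(0-2) P2(2-4) P3(4-6) P4(6-8) P5(8-9) P5(9-10) P5(10-11) P5(11-12) P5(12-13) P5(13-14) P1(14-16) P2(16-20) P3(20-24) P4(24-28) P2(28-36) P3(36-37) P4(37-42)

Derivation:
t=0-2: P1@Q0 runs 2, rem=2, quantum used, demote→Q1. Q0=[P2,P3,P4,P5] Q1=[P1] Q2=[]
t=2-4: P2@Q0 runs 2, rem=12, quantum used, demote→Q1. Q0=[P3,P4,P5] Q1=[P1,P2] Q2=[]
t=4-6: P3@Q0 runs 2, rem=5, quantum used, demote→Q1. Q0=[P4,P5] Q1=[P1,P2,P3] Q2=[]
t=6-8: P4@Q0 runs 2, rem=9, quantum used, demote→Q1. Q0=[P5] Q1=[P1,P2,P3,P4] Q2=[]
t=8-9: P5@Q0 runs 1, rem=5, I/O yield, promote→Q0. Q0=[P5] Q1=[P1,P2,P3,P4] Q2=[]
t=9-10: P5@Q0 runs 1, rem=4, I/O yield, promote→Q0. Q0=[P5] Q1=[P1,P2,P3,P4] Q2=[]
t=10-11: P5@Q0 runs 1, rem=3, I/O yield, promote→Q0. Q0=[P5] Q1=[P1,P2,P3,P4] Q2=[]
t=11-12: P5@Q0 runs 1, rem=2, I/O yield, promote→Q0. Q0=[P5] Q1=[P1,P2,P3,P4] Q2=[]
t=12-13: P5@Q0 runs 1, rem=1, I/O yield, promote→Q0. Q0=[P5] Q1=[P1,P2,P3,P4] Q2=[]
t=13-14: P5@Q0 runs 1, rem=0, completes. Q0=[] Q1=[P1,P2,P3,P4] Q2=[]
t=14-16: P1@Q1 runs 2, rem=0, completes. Q0=[] Q1=[P2,P3,P4] Q2=[]
t=16-20: P2@Q1 runs 4, rem=8, quantum used, demote→Q2. Q0=[] Q1=[P3,P4] Q2=[P2]
t=20-24: P3@Q1 runs 4, rem=1, quantum used, demote→Q2. Q0=[] Q1=[P4] Q2=[P2,P3]
t=24-28: P4@Q1 runs 4, rem=5, quantum used, demote→Q2. Q0=[] Q1=[] Q2=[P2,P3,P4]
t=28-36: P2@Q2 runs 8, rem=0, completes. Q0=[] Q1=[] Q2=[P3,P4]
t=36-37: P3@Q2 runs 1, rem=0, completes. Q0=[] Q1=[] Q2=[P4]
t=37-42: P4@Q2 runs 5, rem=0, completes. Q0=[] Q1=[] Q2=[]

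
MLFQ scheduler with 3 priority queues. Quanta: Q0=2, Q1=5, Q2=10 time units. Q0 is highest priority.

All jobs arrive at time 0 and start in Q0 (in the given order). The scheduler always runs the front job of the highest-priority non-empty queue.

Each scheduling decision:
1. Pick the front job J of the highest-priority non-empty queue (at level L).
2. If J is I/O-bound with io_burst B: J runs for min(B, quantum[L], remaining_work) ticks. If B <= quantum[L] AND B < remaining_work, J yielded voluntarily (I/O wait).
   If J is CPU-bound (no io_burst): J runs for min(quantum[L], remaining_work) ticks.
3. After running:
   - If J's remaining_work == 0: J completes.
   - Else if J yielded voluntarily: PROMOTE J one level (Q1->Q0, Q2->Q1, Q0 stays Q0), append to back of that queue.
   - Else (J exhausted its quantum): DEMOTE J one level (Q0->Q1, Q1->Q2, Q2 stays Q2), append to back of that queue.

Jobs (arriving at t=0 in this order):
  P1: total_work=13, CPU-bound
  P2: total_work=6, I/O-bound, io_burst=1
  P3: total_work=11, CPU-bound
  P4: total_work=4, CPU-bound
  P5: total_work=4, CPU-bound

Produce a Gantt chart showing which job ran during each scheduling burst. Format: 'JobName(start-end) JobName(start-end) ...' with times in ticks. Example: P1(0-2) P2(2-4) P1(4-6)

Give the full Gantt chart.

t=0-2: P1@Q0 runs 2, rem=11, quantum used, demote→Q1. Q0=[P2,P3,P4,P5] Q1=[P1] Q2=[]
t=2-3: P2@Q0 runs 1, rem=5, I/O yield, promote→Q0. Q0=[P3,P4,P5,P2] Q1=[P1] Q2=[]
t=3-5: P3@Q0 runs 2, rem=9, quantum used, demote→Q1. Q0=[P4,P5,P2] Q1=[P1,P3] Q2=[]
t=5-7: P4@Q0 runs 2, rem=2, quantum used, demote→Q1. Q0=[P5,P2] Q1=[P1,P3,P4] Q2=[]
t=7-9: P5@Q0 runs 2, rem=2, quantum used, demote→Q1. Q0=[P2] Q1=[P1,P3,P4,P5] Q2=[]
t=9-10: P2@Q0 runs 1, rem=4, I/O yield, promote→Q0. Q0=[P2] Q1=[P1,P3,P4,P5] Q2=[]
t=10-11: P2@Q0 runs 1, rem=3, I/O yield, promote→Q0. Q0=[P2] Q1=[P1,P3,P4,P5] Q2=[]
t=11-12: P2@Q0 runs 1, rem=2, I/O yield, promote→Q0. Q0=[P2] Q1=[P1,P3,P4,P5] Q2=[]
t=12-13: P2@Q0 runs 1, rem=1, I/O yield, promote→Q0. Q0=[P2] Q1=[P1,P3,P4,P5] Q2=[]
t=13-14: P2@Q0 runs 1, rem=0, completes. Q0=[] Q1=[P1,P3,P4,P5] Q2=[]
t=14-19: P1@Q1 runs 5, rem=6, quantum used, demote→Q2. Q0=[] Q1=[P3,P4,P5] Q2=[P1]
t=19-24: P3@Q1 runs 5, rem=4, quantum used, demote→Q2. Q0=[] Q1=[P4,P5] Q2=[P1,P3]
t=24-26: P4@Q1 runs 2, rem=0, completes. Q0=[] Q1=[P5] Q2=[P1,P3]
t=26-28: P5@Q1 runs 2, rem=0, completes. Q0=[] Q1=[] Q2=[P1,P3]
t=28-34: P1@Q2 runs 6, rem=0, completes. Q0=[] Q1=[] Q2=[P3]
t=34-38: P3@Q2 runs 4, rem=0, completes. Q0=[] Q1=[] Q2=[]

Answer: P1(0-2) P2(2-3) P3(3-5) P4(5-7) P5(7-9) P2(9-10) P2(10-11) P2(11-12) P2(12-13) P2(13-14) P1(14-19) P3(19-24) P4(24-26) P5(26-28) P1(28-34) P3(34-38)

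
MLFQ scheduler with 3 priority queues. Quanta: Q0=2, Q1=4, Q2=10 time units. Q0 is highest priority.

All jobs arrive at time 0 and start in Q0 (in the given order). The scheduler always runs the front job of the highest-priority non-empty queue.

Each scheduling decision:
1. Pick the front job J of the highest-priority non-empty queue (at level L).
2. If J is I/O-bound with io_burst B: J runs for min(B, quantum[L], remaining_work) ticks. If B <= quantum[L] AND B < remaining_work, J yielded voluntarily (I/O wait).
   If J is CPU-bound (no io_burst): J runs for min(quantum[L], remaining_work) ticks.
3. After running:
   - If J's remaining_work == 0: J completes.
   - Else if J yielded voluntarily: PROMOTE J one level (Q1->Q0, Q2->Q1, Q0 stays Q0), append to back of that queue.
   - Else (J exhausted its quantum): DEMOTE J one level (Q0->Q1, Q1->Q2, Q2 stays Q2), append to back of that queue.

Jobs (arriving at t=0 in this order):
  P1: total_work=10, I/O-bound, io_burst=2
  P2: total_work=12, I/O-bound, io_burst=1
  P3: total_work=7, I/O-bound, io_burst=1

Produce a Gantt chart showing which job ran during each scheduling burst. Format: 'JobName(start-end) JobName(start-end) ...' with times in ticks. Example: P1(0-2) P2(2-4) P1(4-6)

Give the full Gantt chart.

t=0-2: P1@Q0 runs 2, rem=8, I/O yield, promote→Q0. Q0=[P2,P3,P1] Q1=[] Q2=[]
t=2-3: P2@Q0 runs 1, rem=11, I/O yield, promote→Q0. Q0=[P3,P1,P2] Q1=[] Q2=[]
t=3-4: P3@Q0 runs 1, rem=6, I/O yield, promote→Q0. Q0=[P1,P2,P3] Q1=[] Q2=[]
t=4-6: P1@Q0 runs 2, rem=6, I/O yield, promote→Q0. Q0=[P2,P3,P1] Q1=[] Q2=[]
t=6-7: P2@Q0 runs 1, rem=10, I/O yield, promote→Q0. Q0=[P3,P1,P2] Q1=[] Q2=[]
t=7-8: P3@Q0 runs 1, rem=5, I/O yield, promote→Q0. Q0=[P1,P2,P3] Q1=[] Q2=[]
t=8-10: P1@Q0 runs 2, rem=4, I/O yield, promote→Q0. Q0=[P2,P3,P1] Q1=[] Q2=[]
t=10-11: P2@Q0 runs 1, rem=9, I/O yield, promote→Q0. Q0=[P3,P1,P2] Q1=[] Q2=[]
t=11-12: P3@Q0 runs 1, rem=4, I/O yield, promote→Q0. Q0=[P1,P2,P3] Q1=[] Q2=[]
t=12-14: P1@Q0 runs 2, rem=2, I/O yield, promote→Q0. Q0=[P2,P3,P1] Q1=[] Q2=[]
t=14-15: P2@Q0 runs 1, rem=8, I/O yield, promote→Q0. Q0=[P3,P1,P2] Q1=[] Q2=[]
t=15-16: P3@Q0 runs 1, rem=3, I/O yield, promote→Q0. Q0=[P1,P2,P3] Q1=[] Q2=[]
t=16-18: P1@Q0 runs 2, rem=0, completes. Q0=[P2,P3] Q1=[] Q2=[]
t=18-19: P2@Q0 runs 1, rem=7, I/O yield, promote→Q0. Q0=[P3,P2] Q1=[] Q2=[]
t=19-20: P3@Q0 runs 1, rem=2, I/O yield, promote→Q0. Q0=[P2,P3] Q1=[] Q2=[]
t=20-21: P2@Q0 runs 1, rem=6, I/O yield, promote→Q0. Q0=[P3,P2] Q1=[] Q2=[]
t=21-22: P3@Q0 runs 1, rem=1, I/O yield, promote→Q0. Q0=[P2,P3] Q1=[] Q2=[]
t=22-23: P2@Q0 runs 1, rem=5, I/O yield, promote→Q0. Q0=[P3,P2] Q1=[] Q2=[]
t=23-24: P3@Q0 runs 1, rem=0, completes. Q0=[P2] Q1=[] Q2=[]
t=24-25: P2@Q0 runs 1, rem=4, I/O yield, promote→Q0. Q0=[P2] Q1=[] Q2=[]
t=25-26: P2@Q0 runs 1, rem=3, I/O yield, promote→Q0. Q0=[P2] Q1=[] Q2=[]
t=26-27: P2@Q0 runs 1, rem=2, I/O yield, promote→Q0. Q0=[P2] Q1=[] Q2=[]
t=27-28: P2@Q0 runs 1, rem=1, I/O yield, promote→Q0. Q0=[P2] Q1=[] Q2=[]
t=28-29: P2@Q0 runs 1, rem=0, completes. Q0=[] Q1=[] Q2=[]

Answer: P1(0-2) P2(2-3) P3(3-4) P1(4-6) P2(6-7) P3(7-8) P1(8-10) P2(10-11) P3(11-12) P1(12-14) P2(14-15) P3(15-16) P1(16-18) P2(18-19) P3(19-20) P2(20-21) P3(21-22) P2(22-23) P3(23-24) P2(24-25) P2(25-26) P2(26-27) P2(27-28) P2(28-29)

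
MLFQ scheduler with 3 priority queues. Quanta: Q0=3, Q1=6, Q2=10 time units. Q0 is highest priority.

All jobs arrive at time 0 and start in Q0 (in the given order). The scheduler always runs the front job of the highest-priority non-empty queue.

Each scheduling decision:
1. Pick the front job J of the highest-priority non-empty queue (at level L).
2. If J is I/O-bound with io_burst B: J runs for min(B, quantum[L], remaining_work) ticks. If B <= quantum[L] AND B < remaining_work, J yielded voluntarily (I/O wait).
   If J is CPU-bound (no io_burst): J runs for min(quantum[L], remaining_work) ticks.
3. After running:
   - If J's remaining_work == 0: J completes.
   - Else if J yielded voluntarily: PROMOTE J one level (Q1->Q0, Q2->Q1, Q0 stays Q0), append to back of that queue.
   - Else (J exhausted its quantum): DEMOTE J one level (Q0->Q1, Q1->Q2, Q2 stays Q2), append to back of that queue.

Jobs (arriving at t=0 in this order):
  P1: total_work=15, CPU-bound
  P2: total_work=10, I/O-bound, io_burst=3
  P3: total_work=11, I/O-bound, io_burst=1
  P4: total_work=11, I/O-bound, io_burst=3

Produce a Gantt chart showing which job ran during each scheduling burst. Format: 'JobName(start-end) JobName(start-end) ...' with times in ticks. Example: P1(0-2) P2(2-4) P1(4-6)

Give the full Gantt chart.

t=0-3: P1@Q0 runs 3, rem=12, quantum used, demote→Q1. Q0=[P2,P3,P4] Q1=[P1] Q2=[]
t=3-6: P2@Q0 runs 3, rem=7, I/O yield, promote→Q0. Q0=[P3,P4,P2] Q1=[P1] Q2=[]
t=6-7: P3@Q0 runs 1, rem=10, I/O yield, promote→Q0. Q0=[P4,P2,P3] Q1=[P1] Q2=[]
t=7-10: P4@Q0 runs 3, rem=8, I/O yield, promote→Q0. Q0=[P2,P3,P4] Q1=[P1] Q2=[]
t=10-13: P2@Q0 runs 3, rem=4, I/O yield, promote→Q0. Q0=[P3,P4,P2] Q1=[P1] Q2=[]
t=13-14: P3@Q0 runs 1, rem=9, I/O yield, promote→Q0. Q0=[P4,P2,P3] Q1=[P1] Q2=[]
t=14-17: P4@Q0 runs 3, rem=5, I/O yield, promote→Q0. Q0=[P2,P3,P4] Q1=[P1] Q2=[]
t=17-20: P2@Q0 runs 3, rem=1, I/O yield, promote→Q0. Q0=[P3,P4,P2] Q1=[P1] Q2=[]
t=20-21: P3@Q0 runs 1, rem=8, I/O yield, promote→Q0. Q0=[P4,P2,P3] Q1=[P1] Q2=[]
t=21-24: P4@Q0 runs 3, rem=2, I/O yield, promote→Q0. Q0=[P2,P3,P4] Q1=[P1] Q2=[]
t=24-25: P2@Q0 runs 1, rem=0, completes. Q0=[P3,P4] Q1=[P1] Q2=[]
t=25-26: P3@Q0 runs 1, rem=7, I/O yield, promote→Q0. Q0=[P4,P3] Q1=[P1] Q2=[]
t=26-28: P4@Q0 runs 2, rem=0, completes. Q0=[P3] Q1=[P1] Q2=[]
t=28-29: P3@Q0 runs 1, rem=6, I/O yield, promote→Q0. Q0=[P3] Q1=[P1] Q2=[]
t=29-30: P3@Q0 runs 1, rem=5, I/O yield, promote→Q0. Q0=[P3] Q1=[P1] Q2=[]
t=30-31: P3@Q0 runs 1, rem=4, I/O yield, promote→Q0. Q0=[P3] Q1=[P1] Q2=[]
t=31-32: P3@Q0 runs 1, rem=3, I/O yield, promote→Q0. Q0=[P3] Q1=[P1] Q2=[]
t=32-33: P3@Q0 runs 1, rem=2, I/O yield, promote→Q0. Q0=[P3] Q1=[P1] Q2=[]
t=33-34: P3@Q0 runs 1, rem=1, I/O yield, promote→Q0. Q0=[P3] Q1=[P1] Q2=[]
t=34-35: P3@Q0 runs 1, rem=0, completes. Q0=[] Q1=[P1] Q2=[]
t=35-41: P1@Q1 runs 6, rem=6, quantum used, demote→Q2. Q0=[] Q1=[] Q2=[P1]
t=41-47: P1@Q2 runs 6, rem=0, completes. Q0=[] Q1=[] Q2=[]

Answer: P1(0-3) P2(3-6) P3(6-7) P4(7-10) P2(10-13) P3(13-14) P4(14-17) P2(17-20) P3(20-21) P4(21-24) P2(24-25) P3(25-26) P4(26-28) P3(28-29) P3(29-30) P3(30-31) P3(31-32) P3(32-33) P3(33-34) P3(34-35) P1(35-41) P1(41-47)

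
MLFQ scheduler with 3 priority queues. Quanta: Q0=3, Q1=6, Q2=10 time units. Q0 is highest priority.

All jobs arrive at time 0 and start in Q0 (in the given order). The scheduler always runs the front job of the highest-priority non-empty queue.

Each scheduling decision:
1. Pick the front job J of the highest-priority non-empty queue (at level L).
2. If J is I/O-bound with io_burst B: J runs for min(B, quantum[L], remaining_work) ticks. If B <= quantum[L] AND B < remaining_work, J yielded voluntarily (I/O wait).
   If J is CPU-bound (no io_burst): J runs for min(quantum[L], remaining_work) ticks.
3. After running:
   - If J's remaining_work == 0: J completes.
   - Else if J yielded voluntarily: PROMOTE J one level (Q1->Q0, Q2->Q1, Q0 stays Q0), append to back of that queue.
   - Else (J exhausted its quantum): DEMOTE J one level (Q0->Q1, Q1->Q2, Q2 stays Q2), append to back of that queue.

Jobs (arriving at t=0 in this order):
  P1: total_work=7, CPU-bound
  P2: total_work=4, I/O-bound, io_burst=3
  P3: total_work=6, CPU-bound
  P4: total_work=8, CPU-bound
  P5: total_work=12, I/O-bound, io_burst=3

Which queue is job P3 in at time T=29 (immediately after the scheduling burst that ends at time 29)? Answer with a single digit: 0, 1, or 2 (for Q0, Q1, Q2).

t=0-3: P1@Q0 runs 3, rem=4, quantum used, demote→Q1. Q0=[P2,P3,P4,P5] Q1=[P1] Q2=[]
t=3-6: P2@Q0 runs 3, rem=1, I/O yield, promote→Q0. Q0=[P3,P4,P5,P2] Q1=[P1] Q2=[]
t=6-9: P3@Q0 runs 3, rem=3, quantum used, demote→Q1. Q0=[P4,P5,P2] Q1=[P1,P3] Q2=[]
t=9-12: P4@Q0 runs 3, rem=5, quantum used, demote→Q1. Q0=[P5,P2] Q1=[P1,P3,P4] Q2=[]
t=12-15: P5@Q0 runs 3, rem=9, I/O yield, promote→Q0. Q0=[P2,P5] Q1=[P1,P3,P4] Q2=[]
t=15-16: P2@Q0 runs 1, rem=0, completes. Q0=[P5] Q1=[P1,P3,P4] Q2=[]
t=16-19: P5@Q0 runs 3, rem=6, I/O yield, promote→Q0. Q0=[P5] Q1=[P1,P3,P4] Q2=[]
t=19-22: P5@Q0 runs 3, rem=3, I/O yield, promote→Q0. Q0=[P5] Q1=[P1,P3,P4] Q2=[]
t=22-25: P5@Q0 runs 3, rem=0, completes. Q0=[] Q1=[P1,P3,P4] Q2=[]
t=25-29: P1@Q1 runs 4, rem=0, completes. Q0=[] Q1=[P3,P4] Q2=[]
t=29-32: P3@Q1 runs 3, rem=0, completes. Q0=[] Q1=[P4] Q2=[]
t=32-37: P4@Q1 runs 5, rem=0, completes. Q0=[] Q1=[] Q2=[]

Answer: 1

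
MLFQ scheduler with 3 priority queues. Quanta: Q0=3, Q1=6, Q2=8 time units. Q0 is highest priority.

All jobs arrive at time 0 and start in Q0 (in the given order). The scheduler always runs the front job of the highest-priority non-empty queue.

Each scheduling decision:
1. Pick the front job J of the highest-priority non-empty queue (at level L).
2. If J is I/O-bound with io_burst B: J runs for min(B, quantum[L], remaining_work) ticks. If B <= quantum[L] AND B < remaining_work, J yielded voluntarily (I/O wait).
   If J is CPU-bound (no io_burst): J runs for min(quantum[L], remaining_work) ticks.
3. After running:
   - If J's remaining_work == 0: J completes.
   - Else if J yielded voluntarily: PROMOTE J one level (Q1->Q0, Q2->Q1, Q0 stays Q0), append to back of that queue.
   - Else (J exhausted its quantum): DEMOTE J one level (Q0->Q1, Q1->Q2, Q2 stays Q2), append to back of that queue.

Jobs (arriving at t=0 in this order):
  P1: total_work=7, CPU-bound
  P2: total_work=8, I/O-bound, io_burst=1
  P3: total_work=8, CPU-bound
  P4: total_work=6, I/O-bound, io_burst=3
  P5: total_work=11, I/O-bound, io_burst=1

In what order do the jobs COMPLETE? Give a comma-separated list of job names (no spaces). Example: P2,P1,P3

Answer: P4,P2,P5,P1,P3

Derivation:
t=0-3: P1@Q0 runs 3, rem=4, quantum used, demote→Q1. Q0=[P2,P3,P4,P5] Q1=[P1] Q2=[]
t=3-4: P2@Q0 runs 1, rem=7, I/O yield, promote→Q0. Q0=[P3,P4,P5,P2] Q1=[P1] Q2=[]
t=4-7: P3@Q0 runs 3, rem=5, quantum used, demote→Q1. Q0=[P4,P5,P2] Q1=[P1,P3] Q2=[]
t=7-10: P4@Q0 runs 3, rem=3, I/O yield, promote→Q0. Q0=[P5,P2,P4] Q1=[P1,P3] Q2=[]
t=10-11: P5@Q0 runs 1, rem=10, I/O yield, promote→Q0. Q0=[P2,P4,P5] Q1=[P1,P3] Q2=[]
t=11-12: P2@Q0 runs 1, rem=6, I/O yield, promote→Q0. Q0=[P4,P5,P2] Q1=[P1,P3] Q2=[]
t=12-15: P4@Q0 runs 3, rem=0, completes. Q0=[P5,P2] Q1=[P1,P3] Q2=[]
t=15-16: P5@Q0 runs 1, rem=9, I/O yield, promote→Q0. Q0=[P2,P5] Q1=[P1,P3] Q2=[]
t=16-17: P2@Q0 runs 1, rem=5, I/O yield, promote→Q0. Q0=[P5,P2] Q1=[P1,P3] Q2=[]
t=17-18: P5@Q0 runs 1, rem=8, I/O yield, promote→Q0. Q0=[P2,P5] Q1=[P1,P3] Q2=[]
t=18-19: P2@Q0 runs 1, rem=4, I/O yield, promote→Q0. Q0=[P5,P2] Q1=[P1,P3] Q2=[]
t=19-20: P5@Q0 runs 1, rem=7, I/O yield, promote→Q0. Q0=[P2,P5] Q1=[P1,P3] Q2=[]
t=20-21: P2@Q0 runs 1, rem=3, I/O yield, promote→Q0. Q0=[P5,P2] Q1=[P1,P3] Q2=[]
t=21-22: P5@Q0 runs 1, rem=6, I/O yield, promote→Q0. Q0=[P2,P5] Q1=[P1,P3] Q2=[]
t=22-23: P2@Q0 runs 1, rem=2, I/O yield, promote→Q0. Q0=[P5,P2] Q1=[P1,P3] Q2=[]
t=23-24: P5@Q0 runs 1, rem=5, I/O yield, promote→Q0. Q0=[P2,P5] Q1=[P1,P3] Q2=[]
t=24-25: P2@Q0 runs 1, rem=1, I/O yield, promote→Q0. Q0=[P5,P2] Q1=[P1,P3] Q2=[]
t=25-26: P5@Q0 runs 1, rem=4, I/O yield, promote→Q0. Q0=[P2,P5] Q1=[P1,P3] Q2=[]
t=26-27: P2@Q0 runs 1, rem=0, completes. Q0=[P5] Q1=[P1,P3] Q2=[]
t=27-28: P5@Q0 runs 1, rem=3, I/O yield, promote→Q0. Q0=[P5] Q1=[P1,P3] Q2=[]
t=28-29: P5@Q0 runs 1, rem=2, I/O yield, promote→Q0. Q0=[P5] Q1=[P1,P3] Q2=[]
t=29-30: P5@Q0 runs 1, rem=1, I/O yield, promote→Q0. Q0=[P5] Q1=[P1,P3] Q2=[]
t=30-31: P5@Q0 runs 1, rem=0, completes. Q0=[] Q1=[P1,P3] Q2=[]
t=31-35: P1@Q1 runs 4, rem=0, completes. Q0=[] Q1=[P3] Q2=[]
t=35-40: P3@Q1 runs 5, rem=0, completes. Q0=[] Q1=[] Q2=[]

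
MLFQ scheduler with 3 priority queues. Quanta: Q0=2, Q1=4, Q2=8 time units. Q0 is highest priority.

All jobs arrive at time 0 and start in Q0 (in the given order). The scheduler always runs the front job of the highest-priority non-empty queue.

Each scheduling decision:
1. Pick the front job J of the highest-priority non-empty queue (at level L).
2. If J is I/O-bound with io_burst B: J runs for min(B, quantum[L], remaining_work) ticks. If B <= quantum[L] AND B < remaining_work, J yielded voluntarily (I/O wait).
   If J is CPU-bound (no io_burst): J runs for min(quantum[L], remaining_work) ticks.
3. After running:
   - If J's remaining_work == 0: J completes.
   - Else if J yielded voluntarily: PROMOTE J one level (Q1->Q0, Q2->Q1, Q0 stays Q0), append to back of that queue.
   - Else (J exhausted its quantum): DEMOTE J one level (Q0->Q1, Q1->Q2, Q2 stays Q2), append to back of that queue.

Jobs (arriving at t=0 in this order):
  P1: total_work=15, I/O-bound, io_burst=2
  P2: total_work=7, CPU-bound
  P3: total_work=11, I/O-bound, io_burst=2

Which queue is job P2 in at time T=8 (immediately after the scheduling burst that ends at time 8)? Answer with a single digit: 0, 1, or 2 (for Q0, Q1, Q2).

t=0-2: P1@Q0 runs 2, rem=13, I/O yield, promote→Q0. Q0=[P2,P3,P1] Q1=[] Q2=[]
t=2-4: P2@Q0 runs 2, rem=5, quantum used, demote→Q1. Q0=[P3,P1] Q1=[P2] Q2=[]
t=4-6: P3@Q0 runs 2, rem=9, I/O yield, promote→Q0. Q0=[P1,P3] Q1=[P2] Q2=[]
t=6-8: P1@Q0 runs 2, rem=11, I/O yield, promote→Q0. Q0=[P3,P1] Q1=[P2] Q2=[]
t=8-10: P3@Q0 runs 2, rem=7, I/O yield, promote→Q0. Q0=[P1,P3] Q1=[P2] Q2=[]
t=10-12: P1@Q0 runs 2, rem=9, I/O yield, promote→Q0. Q0=[P3,P1] Q1=[P2] Q2=[]
t=12-14: P3@Q0 runs 2, rem=5, I/O yield, promote→Q0. Q0=[P1,P3] Q1=[P2] Q2=[]
t=14-16: P1@Q0 runs 2, rem=7, I/O yield, promote→Q0. Q0=[P3,P1] Q1=[P2] Q2=[]
t=16-18: P3@Q0 runs 2, rem=3, I/O yield, promote→Q0. Q0=[P1,P3] Q1=[P2] Q2=[]
t=18-20: P1@Q0 runs 2, rem=5, I/O yield, promote→Q0. Q0=[P3,P1] Q1=[P2] Q2=[]
t=20-22: P3@Q0 runs 2, rem=1, I/O yield, promote→Q0. Q0=[P1,P3] Q1=[P2] Q2=[]
t=22-24: P1@Q0 runs 2, rem=3, I/O yield, promote→Q0. Q0=[P3,P1] Q1=[P2] Q2=[]
t=24-25: P3@Q0 runs 1, rem=0, completes. Q0=[P1] Q1=[P2] Q2=[]
t=25-27: P1@Q0 runs 2, rem=1, I/O yield, promote→Q0. Q0=[P1] Q1=[P2] Q2=[]
t=27-28: P1@Q0 runs 1, rem=0, completes. Q0=[] Q1=[P2] Q2=[]
t=28-32: P2@Q1 runs 4, rem=1, quantum used, demote→Q2. Q0=[] Q1=[] Q2=[P2]
t=32-33: P2@Q2 runs 1, rem=0, completes. Q0=[] Q1=[] Q2=[]

Answer: 1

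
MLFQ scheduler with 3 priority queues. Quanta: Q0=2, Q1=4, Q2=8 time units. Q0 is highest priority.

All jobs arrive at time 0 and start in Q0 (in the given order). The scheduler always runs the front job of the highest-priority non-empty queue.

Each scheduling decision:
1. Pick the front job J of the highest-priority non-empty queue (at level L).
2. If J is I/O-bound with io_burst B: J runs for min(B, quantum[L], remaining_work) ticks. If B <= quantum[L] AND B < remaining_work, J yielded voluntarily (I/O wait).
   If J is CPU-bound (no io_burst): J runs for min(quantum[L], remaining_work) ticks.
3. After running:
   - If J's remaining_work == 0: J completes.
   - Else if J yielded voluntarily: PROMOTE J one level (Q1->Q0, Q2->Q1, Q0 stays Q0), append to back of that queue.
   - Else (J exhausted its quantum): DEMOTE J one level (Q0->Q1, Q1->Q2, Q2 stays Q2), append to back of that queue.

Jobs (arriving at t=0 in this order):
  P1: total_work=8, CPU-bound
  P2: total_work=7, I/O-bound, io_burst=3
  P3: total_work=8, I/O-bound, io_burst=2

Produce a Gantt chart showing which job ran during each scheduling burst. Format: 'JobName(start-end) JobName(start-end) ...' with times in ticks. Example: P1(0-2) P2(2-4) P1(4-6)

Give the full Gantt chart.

Answer: P1(0-2) P2(2-4) P3(4-6) P3(6-8) P3(8-10) P3(10-12) P1(12-16) P2(16-19) P2(19-21) P1(21-23)

Derivation:
t=0-2: P1@Q0 runs 2, rem=6, quantum used, demote→Q1. Q0=[P2,P3] Q1=[P1] Q2=[]
t=2-4: P2@Q0 runs 2, rem=5, quantum used, demote→Q1. Q0=[P3] Q1=[P1,P2] Q2=[]
t=4-6: P3@Q0 runs 2, rem=6, I/O yield, promote→Q0. Q0=[P3] Q1=[P1,P2] Q2=[]
t=6-8: P3@Q0 runs 2, rem=4, I/O yield, promote→Q0. Q0=[P3] Q1=[P1,P2] Q2=[]
t=8-10: P3@Q0 runs 2, rem=2, I/O yield, promote→Q0. Q0=[P3] Q1=[P1,P2] Q2=[]
t=10-12: P3@Q0 runs 2, rem=0, completes. Q0=[] Q1=[P1,P2] Q2=[]
t=12-16: P1@Q1 runs 4, rem=2, quantum used, demote→Q2. Q0=[] Q1=[P2] Q2=[P1]
t=16-19: P2@Q1 runs 3, rem=2, I/O yield, promote→Q0. Q0=[P2] Q1=[] Q2=[P1]
t=19-21: P2@Q0 runs 2, rem=0, completes. Q0=[] Q1=[] Q2=[P1]
t=21-23: P1@Q2 runs 2, rem=0, completes. Q0=[] Q1=[] Q2=[]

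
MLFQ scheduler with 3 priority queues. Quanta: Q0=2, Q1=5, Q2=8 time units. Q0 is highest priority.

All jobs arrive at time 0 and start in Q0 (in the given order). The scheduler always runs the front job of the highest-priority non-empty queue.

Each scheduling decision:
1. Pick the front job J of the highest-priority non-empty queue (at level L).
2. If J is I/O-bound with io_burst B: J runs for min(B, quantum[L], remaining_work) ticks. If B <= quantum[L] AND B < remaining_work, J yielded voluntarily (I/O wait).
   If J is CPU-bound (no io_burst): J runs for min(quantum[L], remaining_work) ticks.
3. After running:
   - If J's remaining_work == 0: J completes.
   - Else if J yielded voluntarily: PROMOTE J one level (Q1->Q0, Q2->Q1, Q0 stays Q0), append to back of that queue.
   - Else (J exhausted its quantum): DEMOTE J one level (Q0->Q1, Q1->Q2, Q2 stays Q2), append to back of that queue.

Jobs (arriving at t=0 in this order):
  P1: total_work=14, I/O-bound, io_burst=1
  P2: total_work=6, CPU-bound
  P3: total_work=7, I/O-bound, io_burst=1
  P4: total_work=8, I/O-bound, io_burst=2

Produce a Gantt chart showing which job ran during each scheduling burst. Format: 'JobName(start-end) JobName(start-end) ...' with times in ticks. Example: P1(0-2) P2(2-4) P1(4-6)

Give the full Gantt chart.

t=0-1: P1@Q0 runs 1, rem=13, I/O yield, promote→Q0. Q0=[P2,P3,P4,P1] Q1=[] Q2=[]
t=1-3: P2@Q0 runs 2, rem=4, quantum used, demote→Q1. Q0=[P3,P4,P1] Q1=[P2] Q2=[]
t=3-4: P3@Q0 runs 1, rem=6, I/O yield, promote→Q0. Q0=[P4,P1,P3] Q1=[P2] Q2=[]
t=4-6: P4@Q0 runs 2, rem=6, I/O yield, promote→Q0. Q0=[P1,P3,P4] Q1=[P2] Q2=[]
t=6-7: P1@Q0 runs 1, rem=12, I/O yield, promote→Q0. Q0=[P3,P4,P1] Q1=[P2] Q2=[]
t=7-8: P3@Q0 runs 1, rem=5, I/O yield, promote→Q0. Q0=[P4,P1,P3] Q1=[P2] Q2=[]
t=8-10: P4@Q0 runs 2, rem=4, I/O yield, promote→Q0. Q0=[P1,P3,P4] Q1=[P2] Q2=[]
t=10-11: P1@Q0 runs 1, rem=11, I/O yield, promote→Q0. Q0=[P3,P4,P1] Q1=[P2] Q2=[]
t=11-12: P3@Q0 runs 1, rem=4, I/O yield, promote→Q0. Q0=[P4,P1,P3] Q1=[P2] Q2=[]
t=12-14: P4@Q0 runs 2, rem=2, I/O yield, promote→Q0. Q0=[P1,P3,P4] Q1=[P2] Q2=[]
t=14-15: P1@Q0 runs 1, rem=10, I/O yield, promote→Q0. Q0=[P3,P4,P1] Q1=[P2] Q2=[]
t=15-16: P3@Q0 runs 1, rem=3, I/O yield, promote→Q0. Q0=[P4,P1,P3] Q1=[P2] Q2=[]
t=16-18: P4@Q0 runs 2, rem=0, completes. Q0=[P1,P3] Q1=[P2] Q2=[]
t=18-19: P1@Q0 runs 1, rem=9, I/O yield, promote→Q0. Q0=[P3,P1] Q1=[P2] Q2=[]
t=19-20: P3@Q0 runs 1, rem=2, I/O yield, promote→Q0. Q0=[P1,P3] Q1=[P2] Q2=[]
t=20-21: P1@Q0 runs 1, rem=8, I/O yield, promote→Q0. Q0=[P3,P1] Q1=[P2] Q2=[]
t=21-22: P3@Q0 runs 1, rem=1, I/O yield, promote→Q0. Q0=[P1,P3] Q1=[P2] Q2=[]
t=22-23: P1@Q0 runs 1, rem=7, I/O yield, promote→Q0. Q0=[P3,P1] Q1=[P2] Q2=[]
t=23-24: P3@Q0 runs 1, rem=0, completes. Q0=[P1] Q1=[P2] Q2=[]
t=24-25: P1@Q0 runs 1, rem=6, I/O yield, promote→Q0. Q0=[P1] Q1=[P2] Q2=[]
t=25-26: P1@Q0 runs 1, rem=5, I/O yield, promote→Q0. Q0=[P1] Q1=[P2] Q2=[]
t=26-27: P1@Q0 runs 1, rem=4, I/O yield, promote→Q0. Q0=[P1] Q1=[P2] Q2=[]
t=27-28: P1@Q0 runs 1, rem=3, I/O yield, promote→Q0. Q0=[P1] Q1=[P2] Q2=[]
t=28-29: P1@Q0 runs 1, rem=2, I/O yield, promote→Q0. Q0=[P1] Q1=[P2] Q2=[]
t=29-30: P1@Q0 runs 1, rem=1, I/O yield, promote→Q0. Q0=[P1] Q1=[P2] Q2=[]
t=30-31: P1@Q0 runs 1, rem=0, completes. Q0=[] Q1=[P2] Q2=[]
t=31-35: P2@Q1 runs 4, rem=0, completes. Q0=[] Q1=[] Q2=[]

Answer: P1(0-1) P2(1-3) P3(3-4) P4(4-6) P1(6-7) P3(7-8) P4(8-10) P1(10-11) P3(11-12) P4(12-14) P1(14-15) P3(15-16) P4(16-18) P1(18-19) P3(19-20) P1(20-21) P3(21-22) P1(22-23) P3(23-24) P1(24-25) P1(25-26) P1(26-27) P1(27-28) P1(28-29) P1(29-30) P1(30-31) P2(31-35)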